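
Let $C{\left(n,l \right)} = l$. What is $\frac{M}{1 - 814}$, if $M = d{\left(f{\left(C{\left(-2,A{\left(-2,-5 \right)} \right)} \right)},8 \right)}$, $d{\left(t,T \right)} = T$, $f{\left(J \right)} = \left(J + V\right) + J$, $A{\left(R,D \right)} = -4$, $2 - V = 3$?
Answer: $- \frac{8}{813} \approx -0.0098401$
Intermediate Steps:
$V = -1$ ($V = 2 - 3 = -1$)
$f{\left(J \right)} = -1 + 2 J$ ($f{\left(J \right)} = \left(J - 1\right) + J = \left(-1 + J\right) + J = -1 + 2 J$)
$M = 8$
$\frac{M}{1 - 814} = \frac{1}{1 - 814} \cdot 8 = \frac{1}{-813} \cdot 8 = \left(- \frac{1}{813}\right) 8 = - \frac{8}{813}$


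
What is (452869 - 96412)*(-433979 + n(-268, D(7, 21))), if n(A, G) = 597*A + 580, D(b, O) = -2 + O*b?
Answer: -211519801515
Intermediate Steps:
n(A, G) = 580 + 597*A
(452869 - 96412)*(-433979 + n(-268, D(7, 21))) = (452869 - 96412)*(-433979 + (580 + 597*(-268))) = 356457*(-433979 + (580 - 159996)) = 356457*(-433979 - 159416) = 356457*(-593395) = -211519801515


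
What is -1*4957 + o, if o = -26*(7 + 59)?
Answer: -6673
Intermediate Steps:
o = -1716 (o = -26*66 = -1716)
-1*4957 + o = -1*4957 - 1716 = -4957 - 1716 = -6673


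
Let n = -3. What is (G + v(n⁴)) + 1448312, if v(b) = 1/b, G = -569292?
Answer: 71200621/81 ≈ 8.7902e+5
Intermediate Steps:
(G + v(n⁴)) + 1448312 = (-569292 + 1/((-3)⁴)) + 1448312 = (-569292 + 1/81) + 1448312 = -46112651/81 + 1448312 = 71200621/81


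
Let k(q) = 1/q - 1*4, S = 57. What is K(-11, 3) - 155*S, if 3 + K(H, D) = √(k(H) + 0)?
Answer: -8838 + 3*I*√55/11 ≈ -8838.0 + 2.0226*I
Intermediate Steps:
k(q) = -4 + 1/q (k(q) = 1/q - 4 = -4 + 1/q)
K(H, D) = -3 + √(-4 + 1/H) (K(H, D) = -3 + √((-4 + 1/H) + 0) = -3 + √(-4 + 1/H))
K(-11, 3) - 155*S = (-3 + √(-4 + 1/(-11))) - 155*57 = (-3 + √(-4 - 1/11)) - 8835 = (-3 + √(-45/11)) - 8835 = (-3 + 3*I*√55/11) - 8835 = -8838 + 3*I*√55/11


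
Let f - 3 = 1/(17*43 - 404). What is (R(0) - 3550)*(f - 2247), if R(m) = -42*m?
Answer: 2604943850/327 ≈ 7.9662e+6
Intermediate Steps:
f = 982/327 (f = 3 + 1/(17*43 - 404) = 3 + 1/(731 - 404) = 3 + 1/327 = 982/327 ≈ 3.0031)
(R(0) - 3550)*(f - 2247) = (-42*0 - 3550)*(982/327 - 2247) = (0 - 3550)*(-733787/327) = -3550*(-733787/327) = 2604943850/327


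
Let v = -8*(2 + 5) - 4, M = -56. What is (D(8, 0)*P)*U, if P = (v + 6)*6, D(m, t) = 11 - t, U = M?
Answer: 199584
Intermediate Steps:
U = -56
v = -60 (v = -8*7 - 4 = -4*14 - 4 = -56 - 4 = -60)
P = -324 (P = (-60 + 6)*6 = -54*6 = -324)
(D(8, 0)*P)*U = ((11 - 1*0)*(-324))*(-56) = ((11 + 0)*(-324))*(-56) = (11*(-324))*(-56) = -3564*(-56) = 199584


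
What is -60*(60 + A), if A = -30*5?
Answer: 5400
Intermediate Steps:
A = -150
-60*(60 + A) = -60*(60 - 150) = -60*(-90) = 5400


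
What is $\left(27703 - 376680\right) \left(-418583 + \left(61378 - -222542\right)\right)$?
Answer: $46994289751$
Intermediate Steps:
$\left(27703 - 376680\right) \left(-418583 + \left(61378 - -222542\right)\right) = - 348977 \left(-418583 + \left(61378 + 222542\right)\right) = - 348977 \left(-418583 + 283920\right) = \left(-348977\right) \left(-134663\right) = 46994289751$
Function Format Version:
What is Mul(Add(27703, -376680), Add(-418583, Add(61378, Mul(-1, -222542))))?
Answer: 46994289751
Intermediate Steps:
Mul(Add(27703, -376680), Add(-418583, Add(61378, Mul(-1, -222542)))) = Mul(-348977, Add(-418583, Add(61378, 222542))) = Mul(-348977, Add(-418583, 283920)) = Mul(-348977, -134663) = 46994289751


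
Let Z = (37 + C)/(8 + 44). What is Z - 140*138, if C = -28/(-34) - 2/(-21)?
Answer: -358642943/18564 ≈ -19319.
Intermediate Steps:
C = 328/357 (C = -28*(-1/34) - 2*(-1/21) = 14/17 + 2/21 = 328/357 ≈ 0.91877)
Z = 13537/18564 (Z = (37 + 328/357)/(8 + 44) = (13537/357)/52 = (13537/357)*(1/52) = 13537/18564 ≈ 0.72921)
Z - 140*138 = 13537/18564 - 140*138 = 13537/18564 - 19320 = -358642943/18564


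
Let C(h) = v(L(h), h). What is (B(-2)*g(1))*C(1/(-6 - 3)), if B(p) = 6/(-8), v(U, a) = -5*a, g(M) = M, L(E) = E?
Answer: -5/12 ≈ -0.41667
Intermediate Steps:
C(h) = -5*h
B(p) = -¾ (B(p) = 6*(-⅛) = -¾)
(B(-2)*g(1))*C(1/(-6 - 3)) = (-¾*1)*(-5/(-6 - 3)) = -(-15)/(4*(-9)) = -(-15)*(-1)/(4*9) = -¾*5/9 = -5/12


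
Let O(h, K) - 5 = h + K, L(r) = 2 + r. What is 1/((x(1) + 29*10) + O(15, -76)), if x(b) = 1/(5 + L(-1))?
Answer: 6/1405 ≈ 0.0042705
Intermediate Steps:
O(h, K) = 5 + K + h (O(h, K) = 5 + (h + K) = 5 + (K + h) = 5 + K + h)
x(b) = ⅙ (x(b) = 1/(5 + (2 - 1)) = 1/(5 + 1) = 1/6 = ⅙)
1/((x(1) + 29*10) + O(15, -76)) = 1/((⅙ + 29*10) + (5 - 76 + 15)) = 1/((⅙ + 290) - 56) = 1/(1741/6 - 56) = 1/(1405/6) = 6/1405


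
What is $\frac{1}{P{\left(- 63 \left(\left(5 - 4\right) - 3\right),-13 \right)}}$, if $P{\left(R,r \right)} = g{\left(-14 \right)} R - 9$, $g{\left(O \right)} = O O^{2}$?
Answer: $- \frac{1}{345753} \approx -2.8922 \cdot 10^{-6}$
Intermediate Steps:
$g{\left(O \right)} = O^{3}$
$P{\left(R,r \right)} = -9 - 2744 R$ ($P{\left(R,r \right)} = \left(-14\right)^{3} R - 9 = - 2744 R - 9 = -9 - 2744 R$)
$\frac{1}{P{\left(- 63 \left(\left(5 - 4\right) - 3\right),-13 \right)}} = \frac{1}{-9 - 2744 \left(- 63 \left(\left(5 - 4\right) - 3\right)\right)} = \frac{1}{-9 - 2744 \left(- 63 \left(1 - 3\right)\right)} = \frac{1}{-9 - 2744 \left(\left(-63\right) \left(-2\right)\right)} = \frac{1}{-9 - 345744} = \frac{1}{-345753} = - \frac{1}{345753}$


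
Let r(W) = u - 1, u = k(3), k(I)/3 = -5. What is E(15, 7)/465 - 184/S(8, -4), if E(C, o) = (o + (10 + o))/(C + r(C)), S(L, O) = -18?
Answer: 14188/1395 ≈ 10.171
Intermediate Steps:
k(I) = -15 (k(I) = 3*(-5) = -15)
u = -15
r(W) = -16 (r(W) = -15 - 1 = -16)
E(C, o) = (10 + 2*o)/(-16 + C) (E(C, o) = (o + (10 + o))/(C - 16) = (10 + 2*o)/(-16 + C))
E(15, 7)/465 - 184/S(8, -4) = (2*(5 + 7)/(-16 + 15))/465 - 184/(-18) = (2*12/(-1))*(1/465) - 184*(-1/18) = (2*(-1)*12)*(1/465) + 92/9 = -24*1/465 + 92/9 = -8/155 + 92/9 = 14188/1395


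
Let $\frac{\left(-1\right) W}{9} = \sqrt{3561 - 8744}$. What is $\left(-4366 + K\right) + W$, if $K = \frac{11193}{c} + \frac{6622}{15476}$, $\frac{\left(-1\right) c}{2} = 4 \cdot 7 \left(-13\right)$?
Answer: $- \frac{134647301}{30952} - 9 i \sqrt{5183} \approx -4350.2 - 647.94 i$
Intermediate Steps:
$W = - 9 i \sqrt{5183}$ ($W = - 9 \sqrt{3561 - 8744} = - 9 \sqrt{-5183} = - 9 i \sqrt{5183} \approx - 647.94 i$)
$c = 728$ ($c = - 2 \cdot 4 \cdot 7 \left(-13\right) = - 2 \cdot 28 \left(-13\right) = \left(-2\right) \left(-364\right) = 728$)
$K = \frac{489131}{30952}$ ($K = \frac{11193}{728} + \frac{6622}{15476} = 11193 \cdot \frac{1}{728} + 6622 \cdot \frac{1}{15476} = \frac{123}{8} + \frac{3311}{7738} = \frac{489131}{30952} \approx 15.803$)
$\left(-4366 + K\right) + W = \left(-4366 + \frac{489131}{30952}\right) - 9 i \sqrt{5183} = - \frac{134647301}{30952} - 9 i \sqrt{5183}$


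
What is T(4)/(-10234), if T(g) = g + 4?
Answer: -4/5117 ≈ -0.00078171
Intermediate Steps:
T(g) = 4 + g
T(4)/(-10234) = (4 + 4)/(-10234) = -1/10234*8 = -4/5117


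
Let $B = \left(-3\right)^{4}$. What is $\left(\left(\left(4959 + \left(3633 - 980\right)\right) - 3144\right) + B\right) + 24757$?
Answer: $29306$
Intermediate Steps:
$B = 81$
$\left(\left(\left(4959 + \left(3633 - 980\right)\right) - 3144\right) + B\right) + 24757 = \left(\left(\left(4959 + \left(3633 - 980\right)\right) - 3144\right) + 81\right) + 24757 = \left(\left(\left(4959 + 2653\right) - 3144\right) + 81\right) + 24757 = \left(\left(7612 - 3144\right) + 81\right) + 24757 = \left(4468 + 81\right) + 24757 = 4549 + 24757 = 29306$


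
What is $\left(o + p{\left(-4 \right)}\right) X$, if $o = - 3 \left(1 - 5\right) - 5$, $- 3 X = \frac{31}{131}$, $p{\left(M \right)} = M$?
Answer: $- \frac{31}{131} \approx -0.23664$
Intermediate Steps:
$X = - \frac{31}{393}$ ($X = - \frac{31 \cdot \frac{1}{131}}{3} = \left(- \frac{1}{3}\right) \frac{31}{131} = - \frac{31}{393} \approx -0.07888$)
$o = 7$ ($o = \left(-3\right) \left(-4\right) - 5 = 12 - 5 = 7$)
$\left(o + p{\left(-4 \right)}\right) X = \left(7 - 4\right) \left(- \frac{31}{393}\right) = 3 \left(- \frac{31}{393}\right) = - \frac{31}{131}$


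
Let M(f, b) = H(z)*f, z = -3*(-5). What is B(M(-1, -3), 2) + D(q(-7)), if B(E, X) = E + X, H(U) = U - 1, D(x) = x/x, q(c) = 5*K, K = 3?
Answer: -11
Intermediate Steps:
z = 15
q(c) = 15 (q(c) = 5*3 = 15)
D(x) = 1
H(U) = -1 + U
M(f, b) = 14*f (M(f, b) = (-1 + 15)*f = 14*f)
B(M(-1, -3), 2) + D(q(-7)) = (14*(-1) + 2) + 1 = (-14 + 2) + 1 = -12 + 1 = -11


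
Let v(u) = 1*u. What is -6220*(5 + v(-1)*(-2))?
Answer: -43540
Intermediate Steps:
v(u) = u
-6220*(5 + v(-1)*(-2)) = -6220*(5 - 1*(-2)) = -6220*(5 + 2) = -6220*7 = -43540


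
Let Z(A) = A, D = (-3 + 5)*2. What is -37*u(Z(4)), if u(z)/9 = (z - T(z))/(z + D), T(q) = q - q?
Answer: -333/2 ≈ -166.50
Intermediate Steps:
T(q) = 0
D = 4 (D = 2*2 = 4)
u(z) = 9*z/(4 + z) (u(z) = 9*((z - 1*0)/(z + 4)) = 9*((z + 0)/(4 + z)) = 9*(z/(4 + z)) = 9*z/(4 + z))
-37*u(Z(4)) = -333*4/(4 + 4) = -333*4/8 = -37*9/2 = -333/2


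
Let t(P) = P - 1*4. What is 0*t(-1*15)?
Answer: 0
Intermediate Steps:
t(P) = -4 + P (t(P) = P - 4 = -4 + P)
0*t(-1*15) = 0*(-4 - 1*15) = 0*(-4 - 15) = 0*(-19) = 0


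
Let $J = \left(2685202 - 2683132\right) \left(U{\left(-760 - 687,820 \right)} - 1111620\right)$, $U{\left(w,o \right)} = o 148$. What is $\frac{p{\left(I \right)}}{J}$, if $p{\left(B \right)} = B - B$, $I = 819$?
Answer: $0$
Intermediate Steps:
$U{\left(w,o \right)} = 148 o$
$J = -2049838200$ ($J = \left(2685202 - 2683132\right) \left(148 \cdot 820 - 1111620\right) = 2070 \left(121360 - 1111620\right) = 2070 \left(-990260\right) = -2049838200$)
$p{\left(B \right)} = 0$
$\frac{p{\left(I \right)}}{J} = \frac{0}{-2049838200} = 0 \left(- \frac{1}{2049838200}\right) = 0$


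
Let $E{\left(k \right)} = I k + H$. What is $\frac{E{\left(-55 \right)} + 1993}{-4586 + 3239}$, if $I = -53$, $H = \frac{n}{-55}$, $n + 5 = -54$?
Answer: $- \frac{269999}{74085} \approx -3.6444$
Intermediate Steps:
$n = -59$ ($n = -5 - 54 = -59$)
$H = \frac{59}{55}$ ($H = - \frac{59}{-55} = \left(-59\right) \left(- \frac{1}{55}\right) = \frac{59}{55} \approx 1.0727$)
$E{\left(k \right)} = \frac{59}{55} - 53 k$ ($E{\left(k \right)} = - 53 k + \frac{59}{55} = \frac{59}{55} - 53 k$)
$\frac{E{\left(-55 \right)} + 1993}{-4586 + 3239} = \frac{\left(\frac{59}{55} - -2915\right) + 1993}{-4586 + 3239} = \frac{\left(\frac{59}{55} + 2915\right) + 1993}{-1347} = \left(\frac{160384}{55} + 1993\right) \left(- \frac{1}{1347}\right) = \frac{269999}{55} \left(- \frac{1}{1347}\right) = - \frac{269999}{74085}$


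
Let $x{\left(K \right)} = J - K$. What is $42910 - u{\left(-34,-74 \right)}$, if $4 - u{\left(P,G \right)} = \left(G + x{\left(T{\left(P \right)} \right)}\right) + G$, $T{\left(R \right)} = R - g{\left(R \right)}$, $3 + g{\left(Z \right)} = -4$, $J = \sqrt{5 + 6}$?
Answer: $42785 + \sqrt{11} \approx 42788.0$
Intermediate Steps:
$J = \sqrt{11} \approx 3.3166$
$g{\left(Z \right)} = -7$ ($g{\left(Z \right)} = -3 - 4 = -7$)
$T{\left(R \right)} = 7 + R$ ($T{\left(R \right)} = R - -7 = R + 7 = 7 + R$)
$x{\left(K \right)} = \sqrt{11} - K$
$u{\left(P,G \right)} = 11 + P - \sqrt{11} - 2 G$ ($u{\left(P,G \right)} = 4 - \left(\left(G - \left(7 + P - \sqrt{11}\right)\right) + G\right) = 4 - \left(\left(-7 + G + \sqrt{11} - P\right) + G\right) = 4 - \left(-7 + \sqrt{11} - P + 2 G\right) = 11 + P - \sqrt{11} - 2 G$)
$42910 - u{\left(-34,-74 \right)} = 42910 - \left(11 - 34 - \sqrt{11} - -148\right) = 42910 - \left(11 - 34 - \sqrt{11} + 148\right) = 42910 - \left(125 - \sqrt{11}\right) = 42785 + \sqrt{11}$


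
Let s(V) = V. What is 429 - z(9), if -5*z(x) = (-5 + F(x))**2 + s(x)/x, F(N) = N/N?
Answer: 2162/5 ≈ 432.40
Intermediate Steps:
F(N) = 1
z(x) = -17/5 (z(x) = -((-5 + 1)**2 + x/x)/5 = -((-4)**2 + 1)/5 = -(16 + 1)/5 = -1/5*17 = -17/5)
429 - z(9) = 429 - 1*(-17/5) = 429 + 17/5 = 2162/5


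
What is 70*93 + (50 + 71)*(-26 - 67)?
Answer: -4743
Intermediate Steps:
70*93 + (50 + 71)*(-26 - 67) = 6510 + 121*(-93) = 6510 - 11253 = -4743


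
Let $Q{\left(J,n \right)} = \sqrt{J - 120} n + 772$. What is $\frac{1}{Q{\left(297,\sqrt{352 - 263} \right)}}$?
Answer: $\frac{772}{580231} - \frac{\sqrt{15753}}{580231} \approx 0.0011142$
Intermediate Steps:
$Q{\left(J,n \right)} = 772 + n \sqrt{-120 + J}$ ($Q{\left(J,n \right)} = \sqrt{-120 + J} n + 772 = n \sqrt{-120 + J} + 772 = 772 + n \sqrt{-120 + J}$)
$\frac{1}{Q{\left(297,\sqrt{352 - 263} \right)}} = \frac{1}{772 + \sqrt{352 - 263} \sqrt{-120 + 297}} = \frac{1}{772 + \sqrt{89} \sqrt{177}} = \frac{1}{772 + \sqrt{15753}}$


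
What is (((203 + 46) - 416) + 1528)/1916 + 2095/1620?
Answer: 155471/77598 ≈ 2.0035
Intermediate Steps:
(((203 + 46) - 416) + 1528)/1916 + 2095/1620 = ((249 - 416) + 1528)*(1/1916) + 2095*(1/1620) = (-167 + 1528)*(1/1916) + 419/324 = 1361*(1/1916) + 419/324 = 1361/1916 + 419/324 = 155471/77598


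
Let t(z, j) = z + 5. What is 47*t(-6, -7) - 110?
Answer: -157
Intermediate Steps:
t(z, j) = 5 + z
47*t(-6, -7) - 110 = 47*(5 - 6) - 110 = 47*(-1) - 110 = -47 - 110 = -157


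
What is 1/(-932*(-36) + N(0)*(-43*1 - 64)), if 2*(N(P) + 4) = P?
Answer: 1/33980 ≈ 2.9429e-5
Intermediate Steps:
N(P) = -4 + P/2
1/(-932*(-36) + N(0)*(-43*1 - 64)) = 1/(-932*(-36) + (-4 + (½)*0)*(-43*1 - 64)) = 1/(33552 + (-4 + 0)*(-43 - 64)) = 1/(33552 - 4*(-107)) = 1/(33552 + 428) = 1/33980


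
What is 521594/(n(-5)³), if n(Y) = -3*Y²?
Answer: -521594/421875 ≈ -1.2364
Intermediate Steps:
521594/(n(-5)³) = 521594/((-3*(-5)²)³) = 521594/((-3*25)³) = 521594/((-75)³) = 521594/(-421875) = 521594*(-1/421875) = -521594/421875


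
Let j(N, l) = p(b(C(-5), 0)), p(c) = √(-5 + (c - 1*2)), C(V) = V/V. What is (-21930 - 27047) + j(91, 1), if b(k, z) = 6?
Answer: -48977 + I ≈ -48977.0 + 1.0*I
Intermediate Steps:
C(V) = 1
p(c) = √(-7 + c) (p(c) = √(-5 + (c - 2)) = √(-5 + (-2 + c)) = √(-7 + c))
j(N, l) = I (j(N, l) = √(-7 + 6) = √(-1) = I)
(-21930 - 27047) + j(91, 1) = (-21930 - 27047) + I = -48977 + I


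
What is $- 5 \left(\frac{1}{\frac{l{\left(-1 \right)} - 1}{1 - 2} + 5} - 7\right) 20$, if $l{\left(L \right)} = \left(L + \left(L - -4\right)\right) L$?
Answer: $\frac{1375}{2} \approx 687.5$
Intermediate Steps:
$l{\left(L \right)} = L \left(4 + 2 L\right)$ ($l{\left(L \right)} = \left(L + \left(L + 4\right)\right) L = \left(L + \left(4 + L\right)\right) L = \left(4 + 2 L\right) L = L \left(4 + 2 L\right)$)
$- 5 \left(\frac{1}{\frac{l{\left(-1 \right)} - 1}{1 - 2} + 5} - 7\right) 20 = - 5 \left(\frac{1}{\frac{2 \left(-1\right) \left(2 - 1\right) - 1}{1 - 2} + 5} - 7\right) 20 = - 5 \left(\frac{1}{\frac{2 \left(-1\right) 1 - 1}{-1} + 5} - 7\right) 20 = - 5 \left(\frac{1}{\left(-2 - 1\right) \left(-1\right) + 5} - 7\right) 20 = - 5 \left(\frac{1}{\left(-3\right) \left(-1\right) + 5} - 7\right) 20 = - 5 \left(\frac{1}{3 + 5} - 7\right) 20 = - 5 \left(\frac{1}{8} - 7\right) 20 = \left(-5\right) \left(- \frac{55}{8}\right) 20 = \frac{275}{8} \cdot 20 = \frac{1375}{2}$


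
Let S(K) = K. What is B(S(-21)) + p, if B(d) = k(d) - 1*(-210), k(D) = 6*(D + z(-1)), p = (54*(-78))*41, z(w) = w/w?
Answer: -172602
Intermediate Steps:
z(w) = 1
p = -172692 (p = -4212*41 = -172692)
k(D) = 6 + 6*D (k(D) = 6*(D + 1) = 6*(1 + D) = 6 + 6*D)
B(d) = 216 + 6*d (B(d) = (6 + 6*d) - 1*(-210) = (6 + 6*d) + 210 = 216 + 6*d)
B(S(-21)) + p = (216 + 6*(-21)) - 172692 = (216 - 126) - 172692 = 90 - 172692 = -172602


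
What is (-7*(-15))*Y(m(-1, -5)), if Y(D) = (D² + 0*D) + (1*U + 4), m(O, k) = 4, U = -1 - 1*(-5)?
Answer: 2520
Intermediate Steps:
U = 4 (U = -1 + 5 = 4)
Y(D) = 8 + D² (Y(D) = (D² + 0*D) + (1*4 + 4) = (D² + 0) + (4 + 4) = D² + 8 = 8 + D²)
(-7*(-15))*Y(m(-1, -5)) = (-7*(-15))*(8 + 4²) = 105*(8 + 16) = 105*24 = 2520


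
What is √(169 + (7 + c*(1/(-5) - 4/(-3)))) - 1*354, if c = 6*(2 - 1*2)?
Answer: -354 + 4*√11 ≈ -340.73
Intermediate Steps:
c = 0 (c = 6*(2 - 2) = 6*0 = 0)
√(169 + (7 + c*(1/(-5) - 4/(-3)))) - 1*354 = √(169 + (7 + 0*(1/(-5) - 4/(-3)))) - 1*354 = √(169 + (7 + 0*(1*(-⅕) - 4*(-⅓)))) - 354 = √(169 + (7 + 0*(-⅕ + 4/3))) - 354 = √(169 + (7 + 0*(17/15))) - 354 = √(169 + (7 + 0)) - 354 = √(169 + 7) - 354 = √176 - 354 = 4*√11 - 354 = -354 + 4*√11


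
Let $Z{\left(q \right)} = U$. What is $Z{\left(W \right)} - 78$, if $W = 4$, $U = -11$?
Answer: $-89$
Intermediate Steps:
$Z{\left(q \right)} = -11$
$Z{\left(W \right)} - 78 = -11 - 78 = -89$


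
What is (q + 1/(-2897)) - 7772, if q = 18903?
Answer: 32246506/2897 ≈ 11131.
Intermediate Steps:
(q + 1/(-2897)) - 7772 = (18903 + 1/(-2897)) - 7772 = (18903 - 1/2897) - 7772 = 54761990/2897 - 7772 = 32246506/2897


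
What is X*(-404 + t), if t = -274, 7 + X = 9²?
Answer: -50172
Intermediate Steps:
X = 74 (X = -7 + 9² = -7 + 81 = 74)
X*(-404 + t) = 74*(-404 - 274) = 74*(-678) = -50172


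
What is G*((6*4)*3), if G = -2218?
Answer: -159696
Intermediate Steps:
G*((6*4)*3) = -2218*6*4*3 = -53232*3 = -2218*72 = -159696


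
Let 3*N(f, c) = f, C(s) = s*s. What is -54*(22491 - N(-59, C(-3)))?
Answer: -1215576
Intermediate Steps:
C(s) = s**2
N(f, c) = f/3
-54*(22491 - N(-59, C(-3))) = -54*(22491 - (-59)/3) = -54*(22491 - 1*(-59/3)) = -54*(22491 + 59/3) = -54*67532/3 = -1215576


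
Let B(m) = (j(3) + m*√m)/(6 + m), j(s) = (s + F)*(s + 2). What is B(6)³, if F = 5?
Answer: 1405/27 + 209*√6/12 ≈ 94.699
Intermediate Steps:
j(s) = (2 + s)*(5 + s) (j(s) = (s + 5)*(s + 2) = (5 + s)*(2 + s) = (2 + s)*(5 + s))
B(m) = (40 + m^(3/2))/(6 + m) (B(m) = ((10 + 3² + 7*3) + m*√m)/(6 + m) = ((10 + 9 + 21) + m^(3/2))/(6 + m) = (40 + m^(3/2))/(6 + m))
B(6)³ = ((40 + 6^(3/2))/(6 + 6))³ = ((40 + 6*√6)/12)³ = (10/3 + √6/2)³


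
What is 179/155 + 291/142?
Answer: 70523/22010 ≈ 3.2041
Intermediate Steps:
179/155 + 291/142 = 70523/22010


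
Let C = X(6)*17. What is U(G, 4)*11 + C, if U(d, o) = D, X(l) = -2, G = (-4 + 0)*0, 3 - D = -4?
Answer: 43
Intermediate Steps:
D = 7 (D = 3 - 1*(-4) = 3 + 4 = 7)
G = 0 (G = -4*0 = 0)
U(d, o) = 7
C = -34 (C = -2*17 = -34)
U(G, 4)*11 + C = 7*11 - 34 = 77 - 34 = 43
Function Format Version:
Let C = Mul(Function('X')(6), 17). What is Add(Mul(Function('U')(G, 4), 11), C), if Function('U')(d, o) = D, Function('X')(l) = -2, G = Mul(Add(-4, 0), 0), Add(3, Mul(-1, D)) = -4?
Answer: 43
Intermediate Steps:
D = 7 (D = Add(3, Mul(-1, -4)) = Add(3, 4) = 7)
G = 0 (G = Mul(-4, 0) = 0)
Function('U')(d, o) = 7
C = -34 (C = Mul(-2, 17) = -34)
Add(Mul(Function('U')(G, 4), 11), C) = Add(Mul(7, 11), -34) = Add(77, -34) = 43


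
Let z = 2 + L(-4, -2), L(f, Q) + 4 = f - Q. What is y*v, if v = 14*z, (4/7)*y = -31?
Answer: 3038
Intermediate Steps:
L(f, Q) = -4 + f - Q (L(f, Q) = -4 + (f - Q) = -4 + f - Q)
z = -4 (z = 2 + (-4 - 4 - 1*(-2)) = 2 + (-4 - 4 + 2) = 2 - 6 = -4)
y = -217/4 (y = (7/4)*(-31) = -217/4 ≈ -54.250)
v = -56 (v = 14*(-4) = -56)
y*v = -217/4*(-56) = 3038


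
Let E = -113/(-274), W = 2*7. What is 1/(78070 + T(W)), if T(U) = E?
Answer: 274/21391293 ≈ 1.2809e-5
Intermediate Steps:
W = 14
E = 113/274 (E = -113*(-1/274) = 113/274 ≈ 0.41241)
T(U) = 113/274
1/(78070 + T(W)) = 1/(78070 + 113/274) = 1/(21391293/274) = 274/21391293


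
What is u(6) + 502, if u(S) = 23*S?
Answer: 640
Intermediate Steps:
u(6) + 502 = 23*6 + 502 = 138 + 502 = 640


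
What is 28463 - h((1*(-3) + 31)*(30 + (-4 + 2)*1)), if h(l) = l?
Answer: 27679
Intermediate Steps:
28463 - h((1*(-3) + 31)*(30 + (-4 + 2)*1)) = 28463 - (1*(-3) + 31)*(30 + (-4 + 2)*1) = 28463 - (-3 + 31)*(30 - 2*1) = 28463 - 28*(30 - 2) = 28463 - 28*28 = 28463 - 1*784 = 28463 - 784 = 27679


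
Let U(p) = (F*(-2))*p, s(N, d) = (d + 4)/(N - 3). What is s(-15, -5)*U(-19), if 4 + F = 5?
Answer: 19/9 ≈ 2.1111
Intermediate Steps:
F = 1 (F = -4 + 5 = 1)
s(N, d) = (4 + d)/(-3 + N)
U(p) = -2*p (U(p) = (1*(-2))*p = -2*p)
s(-15, -5)*U(-19) = ((4 - 5)/(-3 - 15))*(-2*(-19)) = (-1/(-18))*38 = -1/18*(-1)*38 = (1/18)*38 = 19/9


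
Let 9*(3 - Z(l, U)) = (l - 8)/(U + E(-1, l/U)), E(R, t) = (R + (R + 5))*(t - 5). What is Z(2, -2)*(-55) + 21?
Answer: -853/6 ≈ -142.17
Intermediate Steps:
E(R, t) = (-5 + t)*(5 + 2*R) (E(R, t) = (R + (5 + R))*(-5 + t) = (5 + 2*R)*(-5 + t) = (-5 + t)*(5 + 2*R))
Z(l, U) = 3 - (-8 + l)/(9*(-15 + U + 3*l/U)) (Z(l, U) = 3 - (l - 8)/(9*(U + (-25 - 10*(-1) + 5*(l/U) + 2*(-1)*(l/U)))) = 3 - (-8 + l)/(9*(U + (-25 + 10 + 5*l/U - 2*l/U))) = 3 - (-8 + l)/(9*(U + (-15 + 3*l/U))) = 3 - (-8 + l)/(9*(-15 + U + 3*l/U)))
Z(2, -2)*(-55) + 21 = ((81*2 - 2*(-397 - 1*2 + 27*(-2)))/(9*(3*2 - 2*(-15 - 2))))*(-55) + 21 = ((162 - 2*(-397 - 2 - 54))/(9*(6 - 2*(-17))))*(-55) + 21 = ((162 - 2*(-453))/(9*(6 + 34)))*(-55) + 21 = ((⅑)*(162 + 906)/40)*(-55) + 21 = ((⅑)*(1/40)*1068)*(-55) + 21 = (89/30)*(-55) + 21 = -979/6 + 21 = -853/6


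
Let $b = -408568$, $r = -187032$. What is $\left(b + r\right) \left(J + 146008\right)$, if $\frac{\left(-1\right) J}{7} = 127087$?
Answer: $442888755600$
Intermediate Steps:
$J = -889609$ ($J = \left(-7\right) 127087 = -889609$)
$\left(b + r\right) \left(J + 146008\right) = \left(-408568 - 187032\right) \left(-889609 + 146008\right) = \left(-595600\right) \left(-743601\right) = 442888755600$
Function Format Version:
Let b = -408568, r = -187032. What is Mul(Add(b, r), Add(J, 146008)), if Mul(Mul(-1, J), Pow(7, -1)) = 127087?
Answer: 442888755600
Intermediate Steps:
J = -889609 (J = Mul(-7, 127087) = -889609)
Mul(Add(b, r), Add(J, 146008)) = Mul(Add(-408568, -187032), Add(-889609, 146008)) = Mul(-595600, -743601) = 442888755600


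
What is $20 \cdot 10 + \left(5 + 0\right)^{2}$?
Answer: $225$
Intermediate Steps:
$20 \cdot 10 + \left(5 + 0\right)^{2} = 200 + 5^{2} = 200 + 25 = 225$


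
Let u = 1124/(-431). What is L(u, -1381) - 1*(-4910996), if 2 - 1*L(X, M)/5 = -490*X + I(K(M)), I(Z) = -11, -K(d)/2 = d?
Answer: 2113913491/431 ≈ 4.9047e+6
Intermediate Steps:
u = -1124/431 (u = 1124*(-1/431) = -1124/431 ≈ -2.6079)
K(d) = -2*d
L(X, M) = 65 + 2450*X (L(X, M) = 10 - 5*(-490*X - 11) = 10 - 5*(-11 - 490*X) = 10 + (55 + 2450*X) = 65 + 2450*X)
L(u, -1381) - 1*(-4910996) = (65 + 2450*(-1124/431)) - 1*(-4910996) = (65 - 2753800/431) + 4910996 = -2725785/431 + 4910996 = 2113913491/431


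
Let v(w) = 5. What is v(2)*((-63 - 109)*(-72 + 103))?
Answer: -26660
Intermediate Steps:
v(2)*((-63 - 109)*(-72 + 103)) = 5*((-63 - 109)*(-72 + 103)) = 5*(-172*31) = 5*(-5332) = -26660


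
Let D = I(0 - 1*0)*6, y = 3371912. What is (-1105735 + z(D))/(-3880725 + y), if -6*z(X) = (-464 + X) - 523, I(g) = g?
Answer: 2211141/1017626 ≈ 2.1728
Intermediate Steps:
D = 0 (D = (0 - 1*0)*6 = (0 + 0)*6 = 0*6 = 0)
z(X) = 329/2 - X/6 (z(X) = -((-464 + X) - 523)/6 = -(-987 + X)/6 = 329/2 - X/6)
(-1105735 + z(D))/(-3880725 + y) = (-1105735 + (329/2 - ⅙*0))/(-3880725 + 3371912) = (-1105735 + (329/2 + 0))/(-508813) = (-1105735 + 329/2)*(-1/508813) = -2211141/2*(-1/508813) = 2211141/1017626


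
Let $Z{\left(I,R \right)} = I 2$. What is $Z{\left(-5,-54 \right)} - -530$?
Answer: $520$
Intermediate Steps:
$Z{\left(I,R \right)} = 2 I$
$Z{\left(-5,-54 \right)} - -530 = 2 \left(-5\right) - -530 = -10 + 530 = 520$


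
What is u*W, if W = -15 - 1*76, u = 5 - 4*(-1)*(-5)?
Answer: 1365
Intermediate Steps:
u = -15 (u = 5 + 4*(-5) = 5 - 20 = -15)
W = -91 (W = -15 - 76 = -91)
u*W = -15*(-91) = 1365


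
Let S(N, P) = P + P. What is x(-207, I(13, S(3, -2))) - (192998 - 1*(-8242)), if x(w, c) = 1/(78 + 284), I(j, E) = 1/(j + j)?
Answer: -72848879/362 ≈ -2.0124e+5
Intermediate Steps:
S(N, P) = 2*P
I(j, E) = 1/(2*j)
x(w, c) = 1/362
x(-207, I(13, S(3, -2))) - (192998 - 1*(-8242)) = 1/362 - (192998 - 1*(-8242)) = 1/362 - (192998 + 8242) = 1/362 - 1*201240 = 1/362 - 201240 = -72848879/362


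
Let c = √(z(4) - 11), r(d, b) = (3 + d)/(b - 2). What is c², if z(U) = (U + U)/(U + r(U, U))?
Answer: -149/15 ≈ -9.9333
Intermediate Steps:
r(d, b) = (3 + d)/(-2 + b)
z(U) = 2*U/(U + (3 + U)/(-2 + U)) (z(U) = (U + U)/(U + (3 + U)/(-2 + U)) = (2*U)/(U + (3 + U)/(-2 + U)) = 2*U/(U + (3 + U)/(-2 + U)))
c = I*√2235/15 (c = √(2*4*(-2 + 4)/(3 + 4² - 1*4) - 11) = √(2*4*2/(3 + 16 - 4) - 11) = √(2*4*2/15 - 11) = √(2*4*(1/15)*2 - 11) = √(16/15 - 11) = √(-149/15) = I*√2235/15 ≈ 3.1517*I)
c² = (I*√2235/15)² = -149/15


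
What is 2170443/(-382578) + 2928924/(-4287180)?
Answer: -289600602967/45560576390 ≈ -6.3564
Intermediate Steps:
2170443/(-382578) + 2928924/(-4287180) = 2170443*(-1/382578) + 2928924*(-1/4287180) = -723481/127526 - 244077/357265 = -289600602967/45560576390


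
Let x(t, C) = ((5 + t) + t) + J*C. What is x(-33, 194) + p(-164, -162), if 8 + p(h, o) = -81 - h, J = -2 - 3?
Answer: -956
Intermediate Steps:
J = -5
p(h, o) = -89 - h (p(h, o) = -8 + (-81 - h) = -89 - h)
x(t, C) = 5 - 5*C + 2*t (x(t, C) = ((5 + t) + t) - 5*C = (5 + 2*t) - 5*C = 5 - 5*C + 2*t)
x(-33, 194) + p(-164, -162) = (5 - 5*194 + 2*(-33)) + (-89 - 1*(-164)) = (5 - 970 - 66) + (-89 + 164) = -1031 + 75 = -956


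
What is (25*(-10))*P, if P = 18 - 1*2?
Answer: -4000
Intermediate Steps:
P = 16 (P = 18 - 2 = 16)
(25*(-10))*P = (25*(-10))*16 = -250*16 = -4000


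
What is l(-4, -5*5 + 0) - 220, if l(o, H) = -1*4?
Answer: -224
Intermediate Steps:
l(o, H) = -4
l(-4, -5*5 + 0) - 220 = -4 - 220 = -224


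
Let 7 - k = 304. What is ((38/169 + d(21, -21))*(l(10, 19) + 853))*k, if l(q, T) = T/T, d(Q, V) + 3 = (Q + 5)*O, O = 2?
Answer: -2110014522/169 ≈ -1.2485e+7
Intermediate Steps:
k = -297 (k = 7 - 1*304 = 7 - 304 = -297)
d(Q, V) = 7 + 2*Q (d(Q, V) = -3 + (Q + 5)*2 = -3 + (5 + Q)*2 = -3 + (10 + 2*Q) = 7 + 2*Q)
l(q, T) = 1
((38/169 + d(21, -21))*(l(10, 19) + 853))*k = ((38/169 + (7 + 2*21))*(1 + 853))*(-297) = ((38*(1/169) + (7 + 42))*854)*(-297) = ((38/169 + 49)*854)*(-297) = ((8319/169)*854)*(-297) = (7104426/169)*(-297) = -2110014522/169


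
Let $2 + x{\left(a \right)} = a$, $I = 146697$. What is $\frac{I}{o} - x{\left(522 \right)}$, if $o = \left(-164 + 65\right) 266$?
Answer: $- \frac{4613459}{8778} \approx -525.57$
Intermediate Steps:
$x{\left(a \right)} = -2 + a$
$o = -26334$ ($o = \left(-99\right) 266 = -26334$)
$\frac{I}{o} - x{\left(522 \right)} = \frac{146697}{-26334} - \left(-2 + 522\right) = 146697 \left(- \frac{1}{26334}\right) - 520 = - \frac{48899}{8778} - 520 = - \frac{4613459}{8778}$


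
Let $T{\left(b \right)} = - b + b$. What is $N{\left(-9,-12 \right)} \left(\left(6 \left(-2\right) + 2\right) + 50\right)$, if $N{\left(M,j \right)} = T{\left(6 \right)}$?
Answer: $0$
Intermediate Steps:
$T{\left(b \right)} = 0$
$N{\left(M,j \right)} = 0$
$N{\left(-9,-12 \right)} \left(\left(6 \left(-2\right) + 2\right) + 50\right) = 0 \left(\left(6 \left(-2\right) + 2\right) + 50\right) = 0 \left(\left(-12 + 2\right) + 50\right) = 0 \left(-10 + 50\right) = 0 \cdot 40 = 0$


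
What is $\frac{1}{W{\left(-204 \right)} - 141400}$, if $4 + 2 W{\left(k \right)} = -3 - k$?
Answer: $- \frac{2}{282603} \approx -7.0771 \cdot 10^{-6}$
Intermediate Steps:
$W{\left(k \right)} = - \frac{7}{2} - \frac{k}{2}$ ($W{\left(k \right)} = -2 + \frac{-3 - k}{2} = -2 - \left(\frac{3}{2} + \frac{k}{2}\right) = - \frac{7}{2} - \frac{k}{2}$)
$\frac{1}{W{\left(-204 \right)} - 141400} = \frac{1}{\left(- \frac{7}{2} - -102\right) - 141400} = \frac{1}{\left(- \frac{7}{2} + 102\right) - 141400} = \frac{1}{\frac{197}{2} - 141400} = \frac{1}{- \frac{282603}{2}} = - \frac{2}{282603}$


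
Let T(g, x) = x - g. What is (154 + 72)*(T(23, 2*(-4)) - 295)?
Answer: -73676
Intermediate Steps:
(154 + 72)*(T(23, 2*(-4)) - 295) = (154 + 72)*((2*(-4) - 1*23) - 295) = 226*((-8 - 23) - 295) = 226*(-31 - 295) = 226*(-326) = -73676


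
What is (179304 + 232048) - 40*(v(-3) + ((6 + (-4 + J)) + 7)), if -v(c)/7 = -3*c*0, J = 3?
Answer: 410872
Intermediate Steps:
v(c) = 0 (v(c) = -7*(-3*c)*0 = -7*0 = 0)
(179304 + 232048) - 40*(v(-3) + ((6 + (-4 + J)) + 7)) = (179304 + 232048) - 40*(0 + ((6 + (-4 + 3)) + 7)) = 411352 - 40*(0 + ((6 - 1) + 7)) = 411352 - 40*(0 + (5 + 7)) = 411352 - 40*(0 + 12) = 411352 - 40*12 = 411352 - 4*120 = 411352 - 480 = 410872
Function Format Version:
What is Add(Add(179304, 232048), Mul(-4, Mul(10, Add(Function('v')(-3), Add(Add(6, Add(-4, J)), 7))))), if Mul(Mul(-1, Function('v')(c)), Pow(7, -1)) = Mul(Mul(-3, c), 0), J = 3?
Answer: 410872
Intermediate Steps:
Function('v')(c) = 0 (Function('v')(c) = Mul(-7, Mul(Mul(-3, c), 0)) = Mul(-7, 0) = 0)
Add(Add(179304, 232048), Mul(-4, Mul(10, Add(Function('v')(-3), Add(Add(6, Add(-4, J)), 7))))) = Add(Add(179304, 232048), Mul(-4, Mul(10, Add(0, Add(Add(6, Add(-4, 3)), 7))))) = Add(411352, Mul(-4, Mul(10, Add(0, Add(Add(6, -1), 7))))) = Add(411352, Mul(-4, Mul(10, Add(0, Add(5, 7))))) = Add(411352, Mul(-4, Mul(10, Add(0, 12)))) = Add(411352, Mul(-4, Mul(10, 12))) = Add(411352, Mul(-4, 120)) = Add(411352, -480) = 410872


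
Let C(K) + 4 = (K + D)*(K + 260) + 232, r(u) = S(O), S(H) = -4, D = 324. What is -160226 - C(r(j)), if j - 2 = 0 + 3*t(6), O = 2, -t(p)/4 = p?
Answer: -242374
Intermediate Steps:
t(p) = -4*p
j = -70 (j = 2 + (0 + 3*(-4*6)) = 2 + (0 + 3*(-24)) = 2 + (0 - 72) = 2 - 72 = -70)
r(u) = -4
C(K) = 228 + (260 + K)*(324 + K) (C(K) = -4 + ((K + 324)*(K + 260) + 232) = -4 + ((324 + K)*(260 + K) + 232) = -4 + ((260 + K)*(324 + K) + 232) = -4 + (232 + (260 + K)*(324 + K)) = 228 + (260 + K)*(324 + K))
-160226 - C(r(j)) = -160226 - (84468 + (-4)**2 + 584*(-4)) = -160226 - (84468 + 16 - 2336) = -160226 - 1*82148 = -160226 - 82148 = -242374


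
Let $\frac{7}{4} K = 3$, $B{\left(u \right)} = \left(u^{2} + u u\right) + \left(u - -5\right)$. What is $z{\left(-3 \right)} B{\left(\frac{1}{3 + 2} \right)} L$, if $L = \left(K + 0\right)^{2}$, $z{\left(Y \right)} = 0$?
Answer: $0$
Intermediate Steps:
$B{\left(u \right)} = 5 + u + 2 u^{2}$ ($B{\left(u \right)} = \left(u^{2} + u^{2}\right) + \left(u + 5\right) = 2 u^{2} + \left(5 + u\right) = 5 + u + 2 u^{2}$)
$K = \frac{12}{7}$ ($K = \frac{4}{7} \cdot 3 = \frac{12}{7} \approx 1.7143$)
$L = \frac{144}{49}$ ($L = \left(\frac{12}{7} + 0\right)^{2} = \left(\frac{12}{7}\right)^{2} = \frac{144}{49} \approx 2.9388$)
$z{\left(-3 \right)} B{\left(\frac{1}{3 + 2} \right)} L = 0 \left(5 + \frac{1}{3 + 2} + 2 \left(\frac{1}{3 + 2}\right)^{2}\right) \frac{144}{49} = 0 \left(5 + \frac{1}{5} + 2 \left(\frac{1}{5}\right)^{2}\right) \frac{144}{49} = 0 \left(5 + \frac{1}{5} + \frac{2}{25}\right) \frac{144}{49} = 0 \cdot \frac{132}{25} \cdot \frac{144}{49} = 0 \cdot \frac{144}{49} = 0$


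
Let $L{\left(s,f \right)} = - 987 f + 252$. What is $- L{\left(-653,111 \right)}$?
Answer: $109305$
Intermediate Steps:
$L{\left(s,f \right)} = 252 - 987 f$
$- L{\left(-653,111 \right)} = - (252 - 109557) = \left(-1\right) \left(-109305\right) = 109305$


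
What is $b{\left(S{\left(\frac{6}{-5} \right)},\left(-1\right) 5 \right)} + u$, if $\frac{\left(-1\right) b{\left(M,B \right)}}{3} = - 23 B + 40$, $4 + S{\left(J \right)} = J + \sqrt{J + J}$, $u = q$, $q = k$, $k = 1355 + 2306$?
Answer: $3196$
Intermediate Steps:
$k = 3661$
$q = 3661$
$u = 3661$
$S{\left(J \right)} = -4 + J + \sqrt{2} \sqrt{J}$ ($S{\left(J \right)} = -4 + \left(J + \sqrt{J + J}\right) = -4 + \left(J + \sqrt{2 J}\right) = -4 + \left(J + \sqrt{2} \sqrt{J}\right) = -4 + J + \sqrt{2} \sqrt{J}$)
$b{\left(M,B \right)} = -120 + 69 B$ ($b{\left(M,B \right)} = - 3 \left(- 23 B + 40\right) = - 3 \left(40 - 23 B\right) = -120 + 69 B$)
$b{\left(S{\left(\frac{6}{-5} \right)},\left(-1\right) 5 \right)} + u = \left(-120 + 69 \left(\left(-1\right) 5\right)\right) + 3661 = \left(-120 + 69 \left(-5\right)\right) + 3661 = \left(-120 - 345\right) + 3661 = -465 + 3661 = 3196$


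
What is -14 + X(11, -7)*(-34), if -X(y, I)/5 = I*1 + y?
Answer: 666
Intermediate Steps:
X(y, I) = -5*I - 5*y (X(y, I) = -5*(I*1 + y) = -5*(I + y) = -5*I - 5*y)
-14 + X(11, -7)*(-34) = -14 + (-5*(-7) - 5*11)*(-34) = -14 + (35 - 55)*(-34) = -14 - 20*(-34) = -14 + 680 = 666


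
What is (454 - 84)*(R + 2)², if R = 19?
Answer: 163170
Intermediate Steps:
(454 - 84)*(R + 2)² = (454 - 84)*(19 + 2)² = 370*21² = 370*441 = 163170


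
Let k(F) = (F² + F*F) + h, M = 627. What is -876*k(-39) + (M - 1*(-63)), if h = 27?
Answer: -2687754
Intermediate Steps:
k(F) = 27 + 2*F² (k(F) = (F² + F*F) + 27 = (F² + F²) + 27 = 2*F² + 27 = 27 + 2*F²)
-876*k(-39) + (M - 1*(-63)) = -876*(27 + 2*(-39)²) + (627 - 1*(-63)) = -876*(27 + 2*1521) + (627 + 63) = -876*(27 + 3042) + 690 = -876*3069 + 690 = -2688444 + 690 = -2687754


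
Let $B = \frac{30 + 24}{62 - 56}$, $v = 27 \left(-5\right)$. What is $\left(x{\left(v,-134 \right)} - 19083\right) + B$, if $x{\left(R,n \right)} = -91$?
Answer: $-19165$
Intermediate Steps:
$v = -135$
$B = 9$ ($B = \frac{54}{6} = 54 \cdot \frac{1}{6} = 9$)
$\left(x{\left(v,-134 \right)} - 19083\right) + B = \left(-91 - 19083\right) + 9 = -19174 + 9 = -19165$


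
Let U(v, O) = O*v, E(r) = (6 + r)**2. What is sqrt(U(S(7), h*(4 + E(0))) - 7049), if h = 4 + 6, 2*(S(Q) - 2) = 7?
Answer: I*sqrt(4849) ≈ 69.635*I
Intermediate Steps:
S(Q) = 11/2 (S(Q) = 2 + (1/2)*7 = 2 + 7/2 = 11/2)
h = 10
sqrt(U(S(7), h*(4 + E(0))) - 7049) = sqrt((10*(4 + (6 + 0)**2))*(11/2) - 7049) = sqrt((10*(4 + 6**2))*(11/2) - 7049) = sqrt((10*(4 + 36))*(11/2) - 7049) = sqrt((10*40)*(11/2) - 7049) = sqrt(400*(11/2) - 7049) = sqrt(2200 - 7049) = sqrt(-4849) = I*sqrt(4849)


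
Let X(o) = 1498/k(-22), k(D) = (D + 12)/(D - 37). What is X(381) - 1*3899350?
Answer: -19452559/5 ≈ -3.8905e+6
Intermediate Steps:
k(D) = (12 + D)/(-37 + D)
X(o) = 44191/5 (X(o) = 1498/(((12 - 22)/(-37 - 22))) = 1498/((-10/(-59))) = 1498/((-1/59*(-10))) = 1498/(10/59) = 1498*(59/10) = 44191/5)
X(381) - 1*3899350 = 44191/5 - 1*3899350 = 44191/5 - 3899350 = -19452559/5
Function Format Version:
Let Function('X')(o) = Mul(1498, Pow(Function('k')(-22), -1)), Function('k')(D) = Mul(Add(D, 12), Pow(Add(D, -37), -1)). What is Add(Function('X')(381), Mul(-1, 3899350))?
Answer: Rational(-19452559, 5) ≈ -3.8905e+6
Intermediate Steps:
Function('k')(D) = Mul(Pow(Add(-37, D), -1), Add(12, D)) (Function('k')(D) = Mul(Add(12, D), Pow(Add(-37, D), -1)) = Mul(Pow(Add(-37, D), -1), Add(12, D)))
Function('X')(o) = Rational(44191, 5) (Function('X')(o) = Mul(1498, Pow(Mul(Pow(Add(-37, -22), -1), Add(12, -22)), -1)) = Mul(1498, Pow(Mul(Pow(-59, -1), -10), -1)) = Mul(1498, Pow(Mul(Rational(-1, 59), -10), -1)) = Mul(1498, Pow(Rational(10, 59), -1)) = Mul(1498, Rational(59, 10)) = Rational(44191, 5))
Add(Function('X')(381), Mul(-1, 3899350)) = Add(Rational(44191, 5), Mul(-1, 3899350)) = Add(Rational(44191, 5), -3899350) = Rational(-19452559, 5)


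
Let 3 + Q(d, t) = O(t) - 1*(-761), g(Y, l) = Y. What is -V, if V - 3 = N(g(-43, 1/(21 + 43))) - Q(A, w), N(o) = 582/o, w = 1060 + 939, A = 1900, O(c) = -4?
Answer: 32875/43 ≈ 764.54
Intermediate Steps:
w = 1999
Q(d, t) = 754 (Q(d, t) = -3 + (-4 - 1*(-761)) = -3 + (-4 + 761) = -3 + 757 = 754)
V = -32875/43 (V = 3 + (582/(-43) - 1*754) = 3 + (582*(-1/43) - 754) = 3 + (-582/43 - 754) = 3 - 33004/43 = -32875/43 ≈ -764.54)
-V = -1*(-32875/43) = 32875/43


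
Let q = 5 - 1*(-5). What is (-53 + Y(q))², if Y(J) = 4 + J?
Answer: 1521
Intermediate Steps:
q = 10 (q = 5 + 5 = 10)
(-53 + Y(q))² = (-53 + (4 + 10))² = (-53 + 14)² = (-39)² = 1521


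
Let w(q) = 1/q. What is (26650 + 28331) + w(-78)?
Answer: 4288517/78 ≈ 54981.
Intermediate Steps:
(26650 + 28331) + w(-78) = (26650 + 28331) + 1/(-78) = 54981 - 1/78 = 4288517/78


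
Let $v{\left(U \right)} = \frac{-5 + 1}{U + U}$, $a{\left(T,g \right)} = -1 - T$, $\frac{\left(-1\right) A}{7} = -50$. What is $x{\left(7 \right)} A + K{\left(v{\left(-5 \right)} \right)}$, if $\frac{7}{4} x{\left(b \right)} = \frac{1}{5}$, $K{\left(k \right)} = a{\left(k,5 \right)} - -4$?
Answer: $\frac{213}{5} \approx 42.6$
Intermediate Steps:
$A = 350$ ($A = \left(-7\right) \left(-50\right) = 350$)
$v{\left(U \right)} = - \frac{2}{U}$ ($v{\left(U \right)} = - \frac{4}{2 U} = - 4 \frac{1}{2 U} = - \frac{2}{U}$)
$K{\left(k \right)} = 3 - k$ ($K{\left(k \right)} = \left(-1 - k\right) - -4 = \left(-1 - k\right) + 4 = 3 - k$)
$x{\left(b \right)} = \frac{4}{35}$ ($x{\left(b \right)} = \frac{4}{7 \cdot 5} = \frac{4}{7} \cdot \frac{1}{5} = \frac{4}{35}$)
$x{\left(7 \right)} A + K{\left(v{\left(-5 \right)} \right)} = \frac{4}{35} \cdot 350 + \left(3 - - \frac{2}{-5}\right) = 40 + \left(3 - \left(-2\right) \left(- \frac{1}{5}\right)\right) = 40 + \left(3 - \frac{2}{5}\right) = 40 + \frac{13}{5} = \frac{213}{5}$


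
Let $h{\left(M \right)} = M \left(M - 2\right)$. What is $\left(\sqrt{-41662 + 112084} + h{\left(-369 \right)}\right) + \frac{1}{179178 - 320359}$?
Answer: $\frac{19327537718}{141181} + 11 \sqrt{582} \approx 1.3716 \cdot 10^{5}$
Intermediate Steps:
$h{\left(M \right)} = M \left(-2 + M\right)$
$\left(\sqrt{-41662 + 112084} + h{\left(-369 \right)}\right) + \frac{1}{179178 - 320359} = \left(\sqrt{-41662 + 112084} - 369 \left(-2 - 369\right)\right) + \frac{1}{179178 - 320359} = \left(\sqrt{70422} - -136899\right) + \frac{1}{-141181} = \left(11 \sqrt{582} + 136899\right) - \frac{1}{141181} = \left(136899 + 11 \sqrt{582}\right) - \frac{1}{141181} = \frac{19327537718}{141181} + 11 \sqrt{582}$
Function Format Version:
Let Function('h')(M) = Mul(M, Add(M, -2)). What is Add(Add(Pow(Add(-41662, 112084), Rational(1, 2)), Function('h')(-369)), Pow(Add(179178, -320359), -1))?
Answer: Add(Rational(19327537718, 141181), Mul(11, Pow(582, Rational(1, 2)))) ≈ 1.3716e+5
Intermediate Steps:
Function('h')(M) = Mul(M, Add(-2, M))
Add(Add(Pow(Add(-41662, 112084), Rational(1, 2)), Function('h')(-369)), Pow(Add(179178, -320359), -1)) = Add(Add(Pow(Add(-41662, 112084), Rational(1, 2)), Mul(-369, Add(-2, -369))), Pow(Add(179178, -320359), -1)) = Add(Add(Pow(70422, Rational(1, 2)), Mul(-369, -371)), Pow(-141181, -1)) = Add(Add(Mul(11, Pow(582, Rational(1, 2))), 136899), Rational(-1, 141181)) = Add(Add(136899, Mul(11, Pow(582, Rational(1, 2)))), Rational(-1, 141181)) = Add(Rational(19327537718, 141181), Mul(11, Pow(582, Rational(1, 2))))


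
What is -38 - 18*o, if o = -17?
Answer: 268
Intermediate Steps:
-38 - 18*o = -38 - 18*(-17) = -38 + 306 = 268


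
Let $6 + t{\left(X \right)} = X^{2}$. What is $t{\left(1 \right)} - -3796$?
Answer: $3791$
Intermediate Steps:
$t{\left(X \right)} = -6 + X^{2}$
$t{\left(1 \right)} - -3796 = \left(-6 + 1^{2}\right) - -3796 = \left(-6 + 1\right) + 3796 = -5 + 3796 = 3791$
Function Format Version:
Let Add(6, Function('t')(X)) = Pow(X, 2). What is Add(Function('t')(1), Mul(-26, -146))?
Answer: 3791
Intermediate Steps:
Function('t')(X) = Add(-6, Pow(X, 2))
Add(Function('t')(1), Mul(-26, -146)) = Add(Add(-6, Pow(1, 2)), Mul(-26, -146)) = Add(Add(-6, 1), 3796) = Add(-5, 3796) = 3791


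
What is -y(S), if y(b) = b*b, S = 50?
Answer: -2500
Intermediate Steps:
y(b) = b**2
-y(S) = -1*50**2 = -1*2500 = -2500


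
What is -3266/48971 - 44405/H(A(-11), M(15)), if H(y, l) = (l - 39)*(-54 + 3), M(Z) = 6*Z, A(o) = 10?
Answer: 2166062389/127373571 ≈ 17.006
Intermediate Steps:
H(y, l) = 1989 - 51*l (H(y, l) = (-39 + l)*(-51) = 1989 - 51*l)
-3266/48971 - 44405/H(A(-11), M(15)) = -3266/48971 - 44405/(1989 - 306*15) = -3266*1/48971 - 44405/(1989 - 51*90) = -3266/48971 - 44405/(1989 - 4590) = -3266/48971 - 44405/(-2601) = -3266/48971 - 44405*(-1/2601) = -3266/48971 + 44405/2601 = 2166062389/127373571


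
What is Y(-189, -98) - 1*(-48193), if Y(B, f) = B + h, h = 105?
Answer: 48109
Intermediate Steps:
Y(B, f) = 105 + B (Y(B, f) = B + 105 = 105 + B)
Y(-189, -98) - 1*(-48193) = (105 - 189) - 1*(-48193) = -84 + 48193 = 48109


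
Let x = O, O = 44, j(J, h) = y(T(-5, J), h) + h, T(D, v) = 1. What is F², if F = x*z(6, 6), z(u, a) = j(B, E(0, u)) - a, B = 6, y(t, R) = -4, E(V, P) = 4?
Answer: 69696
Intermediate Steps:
j(J, h) = -4 + h
x = 44
z(u, a) = -a (z(u, a) = (-4 + 4) - a = 0 - a = -a)
F = -264 (F = 44*(-1*6) = 44*(-6) = -264)
F² = (-264)² = 69696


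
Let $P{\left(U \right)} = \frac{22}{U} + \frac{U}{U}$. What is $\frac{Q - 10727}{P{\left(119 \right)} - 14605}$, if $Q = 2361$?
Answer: $\frac{497777}{868927} \approx 0.57286$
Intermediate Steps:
$P{\left(U \right)} = 1 + \frac{22}{U}$ ($P{\left(U \right)} = \frac{22}{U} + 1 = 1 + \frac{22}{U}$)
$\frac{Q - 10727}{P{\left(119 \right)} - 14605} = \frac{2361 - 10727}{\frac{22 + 119}{119} - 14605} = - \frac{8366}{\frac{1}{119} \cdot 141 - 14605} = - \frac{8366}{\frac{141}{119} - 14605} = - \frac{8366}{- \frac{1737854}{119}} = \left(-8366\right) \left(- \frac{119}{1737854}\right) = \frac{497777}{868927}$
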